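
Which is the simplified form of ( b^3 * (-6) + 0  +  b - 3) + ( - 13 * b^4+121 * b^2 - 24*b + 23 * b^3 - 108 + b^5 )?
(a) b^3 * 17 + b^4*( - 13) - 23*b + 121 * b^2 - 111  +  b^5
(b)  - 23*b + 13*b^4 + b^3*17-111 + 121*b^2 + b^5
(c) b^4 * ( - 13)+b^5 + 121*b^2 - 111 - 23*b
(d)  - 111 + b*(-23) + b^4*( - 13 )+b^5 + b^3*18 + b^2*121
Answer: a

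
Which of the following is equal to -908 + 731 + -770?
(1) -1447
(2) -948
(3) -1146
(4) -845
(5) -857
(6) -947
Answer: 6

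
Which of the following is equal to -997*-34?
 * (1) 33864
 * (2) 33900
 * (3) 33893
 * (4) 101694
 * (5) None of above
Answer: 5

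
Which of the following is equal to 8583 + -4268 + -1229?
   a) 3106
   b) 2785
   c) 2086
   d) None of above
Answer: d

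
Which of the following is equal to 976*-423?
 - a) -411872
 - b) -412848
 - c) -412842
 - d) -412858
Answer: b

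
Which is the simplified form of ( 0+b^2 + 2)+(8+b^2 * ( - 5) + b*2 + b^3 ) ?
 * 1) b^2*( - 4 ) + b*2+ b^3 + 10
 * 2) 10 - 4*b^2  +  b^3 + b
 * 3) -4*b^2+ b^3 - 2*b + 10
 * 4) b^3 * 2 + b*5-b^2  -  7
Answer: 1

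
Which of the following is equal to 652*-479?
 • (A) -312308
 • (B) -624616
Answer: A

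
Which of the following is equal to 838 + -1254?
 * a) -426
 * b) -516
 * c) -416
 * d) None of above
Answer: c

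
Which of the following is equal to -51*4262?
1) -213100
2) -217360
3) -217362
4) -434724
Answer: 3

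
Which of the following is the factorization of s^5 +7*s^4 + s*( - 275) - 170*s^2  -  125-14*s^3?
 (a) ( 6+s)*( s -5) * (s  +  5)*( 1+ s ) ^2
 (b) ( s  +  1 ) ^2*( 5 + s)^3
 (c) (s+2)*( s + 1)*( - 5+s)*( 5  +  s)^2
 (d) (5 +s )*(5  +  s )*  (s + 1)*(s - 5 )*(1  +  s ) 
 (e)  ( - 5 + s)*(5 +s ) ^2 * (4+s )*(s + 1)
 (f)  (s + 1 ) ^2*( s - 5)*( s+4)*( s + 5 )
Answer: d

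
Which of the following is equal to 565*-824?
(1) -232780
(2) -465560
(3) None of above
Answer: 2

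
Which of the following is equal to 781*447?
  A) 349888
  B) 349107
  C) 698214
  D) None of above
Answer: B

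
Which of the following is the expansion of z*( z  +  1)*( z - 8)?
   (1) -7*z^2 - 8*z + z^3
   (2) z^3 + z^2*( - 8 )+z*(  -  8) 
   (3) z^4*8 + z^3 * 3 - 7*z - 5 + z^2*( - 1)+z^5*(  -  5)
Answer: 1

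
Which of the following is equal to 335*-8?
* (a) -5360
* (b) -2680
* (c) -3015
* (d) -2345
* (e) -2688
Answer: b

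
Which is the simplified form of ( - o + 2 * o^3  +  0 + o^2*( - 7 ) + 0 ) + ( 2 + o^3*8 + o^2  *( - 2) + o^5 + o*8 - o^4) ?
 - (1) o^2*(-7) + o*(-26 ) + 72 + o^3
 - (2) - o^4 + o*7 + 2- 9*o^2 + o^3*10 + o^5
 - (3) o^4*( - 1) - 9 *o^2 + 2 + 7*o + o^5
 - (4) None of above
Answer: 2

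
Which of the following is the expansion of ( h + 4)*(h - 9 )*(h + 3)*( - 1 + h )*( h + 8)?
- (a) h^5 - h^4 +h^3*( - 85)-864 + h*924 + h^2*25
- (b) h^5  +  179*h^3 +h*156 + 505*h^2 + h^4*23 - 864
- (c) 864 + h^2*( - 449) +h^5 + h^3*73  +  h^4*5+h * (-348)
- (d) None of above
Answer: d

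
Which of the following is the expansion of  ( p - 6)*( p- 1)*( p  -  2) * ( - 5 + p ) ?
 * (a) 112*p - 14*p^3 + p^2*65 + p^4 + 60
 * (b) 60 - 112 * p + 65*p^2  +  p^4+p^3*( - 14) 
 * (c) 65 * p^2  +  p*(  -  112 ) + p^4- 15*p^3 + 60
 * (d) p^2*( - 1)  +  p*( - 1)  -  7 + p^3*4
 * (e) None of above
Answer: b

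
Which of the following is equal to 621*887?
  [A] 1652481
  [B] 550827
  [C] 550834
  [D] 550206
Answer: B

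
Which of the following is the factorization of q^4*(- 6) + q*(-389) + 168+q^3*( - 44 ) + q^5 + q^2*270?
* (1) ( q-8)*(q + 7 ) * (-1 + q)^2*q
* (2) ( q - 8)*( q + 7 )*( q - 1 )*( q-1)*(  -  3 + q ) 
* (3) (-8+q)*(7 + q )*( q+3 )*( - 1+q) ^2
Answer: 2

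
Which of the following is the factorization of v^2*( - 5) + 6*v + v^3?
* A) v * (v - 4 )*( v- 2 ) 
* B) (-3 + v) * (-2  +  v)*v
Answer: B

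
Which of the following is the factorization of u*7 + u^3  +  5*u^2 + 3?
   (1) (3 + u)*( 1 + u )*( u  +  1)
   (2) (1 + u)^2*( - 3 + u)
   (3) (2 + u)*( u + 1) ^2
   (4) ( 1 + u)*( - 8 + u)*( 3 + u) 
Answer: 1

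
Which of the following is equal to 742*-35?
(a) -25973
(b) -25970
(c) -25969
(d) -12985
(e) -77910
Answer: b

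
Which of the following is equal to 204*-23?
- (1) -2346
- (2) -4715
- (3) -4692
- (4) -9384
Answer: 3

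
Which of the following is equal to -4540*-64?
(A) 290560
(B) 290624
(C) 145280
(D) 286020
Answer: A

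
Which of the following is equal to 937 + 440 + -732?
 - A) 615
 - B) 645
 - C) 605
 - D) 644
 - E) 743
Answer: B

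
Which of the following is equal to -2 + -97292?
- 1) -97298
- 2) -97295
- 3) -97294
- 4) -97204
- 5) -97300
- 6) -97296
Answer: 3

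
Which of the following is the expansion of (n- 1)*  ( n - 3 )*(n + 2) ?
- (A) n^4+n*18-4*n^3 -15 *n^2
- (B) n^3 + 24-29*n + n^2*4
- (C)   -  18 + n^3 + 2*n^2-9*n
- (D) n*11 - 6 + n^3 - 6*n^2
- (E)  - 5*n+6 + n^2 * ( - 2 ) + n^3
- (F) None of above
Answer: E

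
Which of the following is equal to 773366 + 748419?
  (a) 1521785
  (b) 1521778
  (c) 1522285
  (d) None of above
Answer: a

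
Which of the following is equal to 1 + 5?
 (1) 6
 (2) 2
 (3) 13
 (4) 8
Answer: 1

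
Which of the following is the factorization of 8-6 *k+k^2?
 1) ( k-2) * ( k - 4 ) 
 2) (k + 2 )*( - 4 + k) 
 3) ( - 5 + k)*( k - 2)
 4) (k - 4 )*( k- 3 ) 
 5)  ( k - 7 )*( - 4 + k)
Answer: 1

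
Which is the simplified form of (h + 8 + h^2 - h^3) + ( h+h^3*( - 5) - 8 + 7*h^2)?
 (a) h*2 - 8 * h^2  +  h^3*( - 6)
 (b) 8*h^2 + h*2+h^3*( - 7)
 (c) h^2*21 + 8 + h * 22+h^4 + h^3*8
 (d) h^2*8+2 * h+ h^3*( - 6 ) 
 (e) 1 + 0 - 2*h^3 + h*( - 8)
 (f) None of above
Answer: d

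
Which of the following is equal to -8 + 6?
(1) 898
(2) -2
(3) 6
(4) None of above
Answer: 2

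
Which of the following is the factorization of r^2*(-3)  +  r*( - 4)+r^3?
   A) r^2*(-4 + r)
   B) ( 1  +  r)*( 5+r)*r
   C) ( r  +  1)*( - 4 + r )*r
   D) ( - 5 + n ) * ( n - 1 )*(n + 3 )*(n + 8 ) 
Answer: C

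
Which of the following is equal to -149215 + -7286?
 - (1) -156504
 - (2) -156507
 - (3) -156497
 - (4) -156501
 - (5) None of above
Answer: 4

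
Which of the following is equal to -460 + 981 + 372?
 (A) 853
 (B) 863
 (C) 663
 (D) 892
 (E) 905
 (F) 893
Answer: F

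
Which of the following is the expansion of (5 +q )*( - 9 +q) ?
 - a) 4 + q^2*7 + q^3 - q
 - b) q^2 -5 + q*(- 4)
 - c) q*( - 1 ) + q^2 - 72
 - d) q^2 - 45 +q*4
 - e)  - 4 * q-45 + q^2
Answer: e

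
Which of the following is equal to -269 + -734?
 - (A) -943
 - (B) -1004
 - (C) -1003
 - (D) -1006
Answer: C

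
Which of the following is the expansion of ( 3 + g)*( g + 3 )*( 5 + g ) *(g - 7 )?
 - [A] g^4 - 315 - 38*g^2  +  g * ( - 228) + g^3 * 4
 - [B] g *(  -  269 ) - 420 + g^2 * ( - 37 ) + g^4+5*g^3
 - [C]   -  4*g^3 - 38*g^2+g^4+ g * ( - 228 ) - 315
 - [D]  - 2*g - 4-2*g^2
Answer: A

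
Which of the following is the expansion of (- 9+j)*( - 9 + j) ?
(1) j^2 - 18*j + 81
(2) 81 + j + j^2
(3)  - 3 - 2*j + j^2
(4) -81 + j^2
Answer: 1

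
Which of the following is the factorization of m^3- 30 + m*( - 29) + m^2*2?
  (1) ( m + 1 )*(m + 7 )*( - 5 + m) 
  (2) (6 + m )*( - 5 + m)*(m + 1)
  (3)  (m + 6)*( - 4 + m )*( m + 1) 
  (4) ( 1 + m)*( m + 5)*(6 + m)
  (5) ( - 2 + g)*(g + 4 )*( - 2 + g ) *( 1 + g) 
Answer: 2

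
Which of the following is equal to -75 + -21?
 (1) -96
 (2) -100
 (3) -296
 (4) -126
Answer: 1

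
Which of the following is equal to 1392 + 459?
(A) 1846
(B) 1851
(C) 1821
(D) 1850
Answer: B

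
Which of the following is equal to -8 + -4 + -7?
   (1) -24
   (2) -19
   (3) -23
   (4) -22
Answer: 2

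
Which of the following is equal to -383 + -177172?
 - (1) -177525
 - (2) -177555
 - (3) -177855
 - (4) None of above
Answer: 2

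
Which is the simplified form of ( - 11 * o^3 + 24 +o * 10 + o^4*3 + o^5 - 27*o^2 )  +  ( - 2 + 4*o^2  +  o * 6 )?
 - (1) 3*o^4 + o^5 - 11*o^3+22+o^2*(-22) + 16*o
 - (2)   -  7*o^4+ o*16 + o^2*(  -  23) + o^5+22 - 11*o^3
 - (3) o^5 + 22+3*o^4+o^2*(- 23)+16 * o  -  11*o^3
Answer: 3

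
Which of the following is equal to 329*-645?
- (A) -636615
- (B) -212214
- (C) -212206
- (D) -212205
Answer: D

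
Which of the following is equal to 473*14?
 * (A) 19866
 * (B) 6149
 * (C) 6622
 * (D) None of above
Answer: C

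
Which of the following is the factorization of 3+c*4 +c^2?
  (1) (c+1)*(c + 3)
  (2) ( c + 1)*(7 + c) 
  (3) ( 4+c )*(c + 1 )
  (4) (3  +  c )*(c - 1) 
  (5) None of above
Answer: 1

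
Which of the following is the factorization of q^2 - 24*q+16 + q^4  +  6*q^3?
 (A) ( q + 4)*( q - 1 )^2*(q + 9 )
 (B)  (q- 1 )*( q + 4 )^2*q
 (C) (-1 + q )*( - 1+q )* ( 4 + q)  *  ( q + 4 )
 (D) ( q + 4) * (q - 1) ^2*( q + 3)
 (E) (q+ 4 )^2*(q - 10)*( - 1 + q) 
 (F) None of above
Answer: C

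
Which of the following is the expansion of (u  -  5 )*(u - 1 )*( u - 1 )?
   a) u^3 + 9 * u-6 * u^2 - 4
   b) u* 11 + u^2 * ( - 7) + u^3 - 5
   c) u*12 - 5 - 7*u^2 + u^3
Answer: b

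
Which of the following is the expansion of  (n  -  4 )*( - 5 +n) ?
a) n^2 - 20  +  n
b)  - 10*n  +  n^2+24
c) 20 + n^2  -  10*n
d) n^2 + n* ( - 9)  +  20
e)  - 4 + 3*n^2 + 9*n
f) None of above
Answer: d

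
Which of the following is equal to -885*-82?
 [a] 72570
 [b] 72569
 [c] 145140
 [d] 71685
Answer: a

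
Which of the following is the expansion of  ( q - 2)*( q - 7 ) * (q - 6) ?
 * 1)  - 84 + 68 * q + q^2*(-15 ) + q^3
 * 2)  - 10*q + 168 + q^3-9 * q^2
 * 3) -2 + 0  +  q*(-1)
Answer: 1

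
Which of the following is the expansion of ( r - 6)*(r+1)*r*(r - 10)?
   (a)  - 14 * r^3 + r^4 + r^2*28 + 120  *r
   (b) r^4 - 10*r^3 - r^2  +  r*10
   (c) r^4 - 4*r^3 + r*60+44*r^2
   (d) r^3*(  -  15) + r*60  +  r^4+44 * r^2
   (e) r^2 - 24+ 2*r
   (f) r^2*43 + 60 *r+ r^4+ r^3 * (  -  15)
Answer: d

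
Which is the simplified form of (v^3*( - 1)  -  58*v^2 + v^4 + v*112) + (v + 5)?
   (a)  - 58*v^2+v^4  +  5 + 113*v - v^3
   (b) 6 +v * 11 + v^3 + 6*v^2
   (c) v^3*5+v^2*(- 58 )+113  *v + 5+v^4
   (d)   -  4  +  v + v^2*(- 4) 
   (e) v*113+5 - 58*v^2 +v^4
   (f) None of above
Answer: a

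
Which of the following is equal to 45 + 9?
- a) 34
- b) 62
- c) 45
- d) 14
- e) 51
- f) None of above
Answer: f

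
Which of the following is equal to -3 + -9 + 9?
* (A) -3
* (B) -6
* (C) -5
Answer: A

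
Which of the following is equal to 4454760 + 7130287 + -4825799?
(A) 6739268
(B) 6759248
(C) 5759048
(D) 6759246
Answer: B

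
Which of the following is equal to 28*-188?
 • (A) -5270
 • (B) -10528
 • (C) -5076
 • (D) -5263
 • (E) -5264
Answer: E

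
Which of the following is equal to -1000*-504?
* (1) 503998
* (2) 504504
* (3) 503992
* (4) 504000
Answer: 4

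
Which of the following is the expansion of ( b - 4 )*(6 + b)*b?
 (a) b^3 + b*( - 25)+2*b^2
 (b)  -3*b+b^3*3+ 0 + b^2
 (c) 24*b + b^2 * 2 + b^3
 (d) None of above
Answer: d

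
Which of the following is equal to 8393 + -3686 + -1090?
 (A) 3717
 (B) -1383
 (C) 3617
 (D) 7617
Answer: C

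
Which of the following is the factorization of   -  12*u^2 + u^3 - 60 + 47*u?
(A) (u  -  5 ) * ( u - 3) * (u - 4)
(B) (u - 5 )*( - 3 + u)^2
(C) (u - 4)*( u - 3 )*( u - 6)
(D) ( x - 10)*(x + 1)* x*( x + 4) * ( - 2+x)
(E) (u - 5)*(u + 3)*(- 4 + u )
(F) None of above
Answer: A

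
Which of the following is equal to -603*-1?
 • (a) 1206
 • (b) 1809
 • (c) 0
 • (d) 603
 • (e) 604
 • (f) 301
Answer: d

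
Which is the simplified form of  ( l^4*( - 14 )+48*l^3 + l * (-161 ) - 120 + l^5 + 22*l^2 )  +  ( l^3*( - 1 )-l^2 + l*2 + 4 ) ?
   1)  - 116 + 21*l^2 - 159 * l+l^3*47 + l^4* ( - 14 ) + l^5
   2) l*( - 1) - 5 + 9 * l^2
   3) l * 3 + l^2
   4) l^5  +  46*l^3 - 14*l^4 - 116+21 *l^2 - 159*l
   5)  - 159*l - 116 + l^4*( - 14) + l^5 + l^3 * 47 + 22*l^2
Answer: 1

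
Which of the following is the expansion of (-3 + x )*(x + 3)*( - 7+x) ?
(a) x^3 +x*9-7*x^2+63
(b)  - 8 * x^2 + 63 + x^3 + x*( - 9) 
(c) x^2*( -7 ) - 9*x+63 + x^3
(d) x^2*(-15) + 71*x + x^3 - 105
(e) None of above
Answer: c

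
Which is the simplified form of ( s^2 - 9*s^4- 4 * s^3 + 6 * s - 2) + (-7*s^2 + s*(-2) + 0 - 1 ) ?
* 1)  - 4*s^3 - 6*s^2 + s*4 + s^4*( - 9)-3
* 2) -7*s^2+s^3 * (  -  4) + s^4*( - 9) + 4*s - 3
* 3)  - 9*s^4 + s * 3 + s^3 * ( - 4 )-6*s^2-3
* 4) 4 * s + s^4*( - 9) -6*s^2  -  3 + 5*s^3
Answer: 1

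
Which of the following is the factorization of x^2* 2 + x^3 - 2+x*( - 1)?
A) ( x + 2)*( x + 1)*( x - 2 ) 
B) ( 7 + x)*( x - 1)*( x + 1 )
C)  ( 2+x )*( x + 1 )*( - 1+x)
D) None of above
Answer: C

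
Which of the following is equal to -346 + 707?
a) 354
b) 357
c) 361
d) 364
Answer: c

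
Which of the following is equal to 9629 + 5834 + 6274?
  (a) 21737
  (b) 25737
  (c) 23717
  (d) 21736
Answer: a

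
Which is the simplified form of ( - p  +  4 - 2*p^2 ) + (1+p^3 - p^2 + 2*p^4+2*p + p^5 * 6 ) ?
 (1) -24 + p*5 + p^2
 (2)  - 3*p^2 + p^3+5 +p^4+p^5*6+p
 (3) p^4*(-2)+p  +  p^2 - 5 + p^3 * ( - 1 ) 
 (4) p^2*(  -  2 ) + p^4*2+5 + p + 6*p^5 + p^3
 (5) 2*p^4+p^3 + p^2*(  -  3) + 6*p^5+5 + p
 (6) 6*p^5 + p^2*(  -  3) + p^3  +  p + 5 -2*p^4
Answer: 5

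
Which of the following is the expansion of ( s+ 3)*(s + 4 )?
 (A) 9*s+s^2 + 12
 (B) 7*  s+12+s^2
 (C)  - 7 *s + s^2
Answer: B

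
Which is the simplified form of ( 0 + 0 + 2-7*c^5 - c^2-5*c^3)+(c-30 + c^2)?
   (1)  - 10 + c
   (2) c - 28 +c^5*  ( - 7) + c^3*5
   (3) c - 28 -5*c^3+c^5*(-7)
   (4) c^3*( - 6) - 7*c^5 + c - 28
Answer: 3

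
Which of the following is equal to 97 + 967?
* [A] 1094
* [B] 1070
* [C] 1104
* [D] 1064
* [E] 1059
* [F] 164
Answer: D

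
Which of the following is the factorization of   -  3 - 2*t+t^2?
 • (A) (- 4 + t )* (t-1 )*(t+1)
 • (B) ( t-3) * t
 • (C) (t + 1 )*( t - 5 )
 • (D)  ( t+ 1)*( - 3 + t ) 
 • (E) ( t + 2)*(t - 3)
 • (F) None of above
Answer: D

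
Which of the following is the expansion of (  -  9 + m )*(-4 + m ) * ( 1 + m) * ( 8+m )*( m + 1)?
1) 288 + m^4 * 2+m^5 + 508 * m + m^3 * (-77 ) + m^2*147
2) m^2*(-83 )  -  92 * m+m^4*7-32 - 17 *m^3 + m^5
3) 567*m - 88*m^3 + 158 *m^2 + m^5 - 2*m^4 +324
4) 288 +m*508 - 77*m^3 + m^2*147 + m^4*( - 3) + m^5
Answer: 4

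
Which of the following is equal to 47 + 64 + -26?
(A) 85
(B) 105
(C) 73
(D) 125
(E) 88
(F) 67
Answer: A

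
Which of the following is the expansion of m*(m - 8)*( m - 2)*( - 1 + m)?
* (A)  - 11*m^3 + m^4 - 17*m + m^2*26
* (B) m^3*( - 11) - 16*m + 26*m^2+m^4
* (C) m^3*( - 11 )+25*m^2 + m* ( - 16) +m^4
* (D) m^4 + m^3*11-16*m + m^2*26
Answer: B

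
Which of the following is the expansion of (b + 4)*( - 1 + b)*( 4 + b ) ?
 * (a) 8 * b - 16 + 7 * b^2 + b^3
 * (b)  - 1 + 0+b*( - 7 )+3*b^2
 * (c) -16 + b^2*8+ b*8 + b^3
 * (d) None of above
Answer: a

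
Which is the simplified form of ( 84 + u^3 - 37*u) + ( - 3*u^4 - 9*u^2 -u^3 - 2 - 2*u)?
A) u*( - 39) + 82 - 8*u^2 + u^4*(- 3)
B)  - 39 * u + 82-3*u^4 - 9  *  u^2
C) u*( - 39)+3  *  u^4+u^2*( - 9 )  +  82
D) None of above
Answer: B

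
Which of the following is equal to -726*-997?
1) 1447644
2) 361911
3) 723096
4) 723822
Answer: 4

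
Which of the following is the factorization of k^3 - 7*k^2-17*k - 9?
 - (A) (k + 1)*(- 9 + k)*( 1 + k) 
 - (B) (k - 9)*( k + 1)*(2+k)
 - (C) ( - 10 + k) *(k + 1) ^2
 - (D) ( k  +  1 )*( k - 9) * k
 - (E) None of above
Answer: A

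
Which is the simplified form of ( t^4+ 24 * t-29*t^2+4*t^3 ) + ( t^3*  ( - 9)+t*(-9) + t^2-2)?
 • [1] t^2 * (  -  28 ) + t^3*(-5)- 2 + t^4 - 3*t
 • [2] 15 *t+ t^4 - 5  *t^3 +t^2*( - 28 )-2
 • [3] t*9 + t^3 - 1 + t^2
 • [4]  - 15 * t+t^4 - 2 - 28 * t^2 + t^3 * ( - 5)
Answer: 2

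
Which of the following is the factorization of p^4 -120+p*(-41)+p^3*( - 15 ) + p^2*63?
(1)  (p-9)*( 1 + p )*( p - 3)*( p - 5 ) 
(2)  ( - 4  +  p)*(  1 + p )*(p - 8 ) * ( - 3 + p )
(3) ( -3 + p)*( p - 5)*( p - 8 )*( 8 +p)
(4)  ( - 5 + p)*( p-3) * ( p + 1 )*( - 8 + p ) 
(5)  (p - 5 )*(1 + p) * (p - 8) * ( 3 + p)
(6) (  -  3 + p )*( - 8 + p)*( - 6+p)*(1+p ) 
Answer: 4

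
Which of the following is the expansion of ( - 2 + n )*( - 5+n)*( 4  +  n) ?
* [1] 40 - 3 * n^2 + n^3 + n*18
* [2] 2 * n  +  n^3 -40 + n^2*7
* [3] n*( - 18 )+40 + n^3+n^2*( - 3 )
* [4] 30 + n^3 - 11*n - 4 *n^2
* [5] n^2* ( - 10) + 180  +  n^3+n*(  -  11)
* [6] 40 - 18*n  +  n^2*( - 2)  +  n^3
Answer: 3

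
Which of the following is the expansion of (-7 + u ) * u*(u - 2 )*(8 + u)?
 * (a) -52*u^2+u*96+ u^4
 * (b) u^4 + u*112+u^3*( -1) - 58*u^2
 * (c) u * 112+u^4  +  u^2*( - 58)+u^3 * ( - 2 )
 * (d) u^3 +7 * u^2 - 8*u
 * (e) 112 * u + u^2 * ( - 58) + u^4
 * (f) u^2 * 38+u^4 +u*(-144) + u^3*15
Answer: b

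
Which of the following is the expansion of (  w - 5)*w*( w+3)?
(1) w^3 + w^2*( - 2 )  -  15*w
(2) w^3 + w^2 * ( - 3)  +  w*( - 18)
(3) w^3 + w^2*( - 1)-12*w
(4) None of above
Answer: 1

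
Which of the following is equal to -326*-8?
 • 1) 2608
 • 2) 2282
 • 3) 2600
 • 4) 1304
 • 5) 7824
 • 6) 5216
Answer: 1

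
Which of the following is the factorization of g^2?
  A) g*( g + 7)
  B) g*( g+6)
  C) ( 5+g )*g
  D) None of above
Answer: D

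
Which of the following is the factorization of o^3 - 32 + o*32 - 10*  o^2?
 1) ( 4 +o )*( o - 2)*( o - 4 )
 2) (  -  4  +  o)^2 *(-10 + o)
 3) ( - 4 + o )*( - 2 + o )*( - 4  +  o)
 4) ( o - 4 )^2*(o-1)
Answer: 3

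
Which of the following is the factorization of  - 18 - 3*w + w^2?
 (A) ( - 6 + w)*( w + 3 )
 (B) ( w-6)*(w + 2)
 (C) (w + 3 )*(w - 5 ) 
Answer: A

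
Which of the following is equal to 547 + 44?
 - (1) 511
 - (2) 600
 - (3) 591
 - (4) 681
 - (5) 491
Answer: 3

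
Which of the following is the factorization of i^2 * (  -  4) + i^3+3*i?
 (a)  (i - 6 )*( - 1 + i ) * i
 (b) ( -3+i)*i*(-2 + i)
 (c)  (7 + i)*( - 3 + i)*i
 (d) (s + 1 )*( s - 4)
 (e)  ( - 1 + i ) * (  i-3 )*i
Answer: e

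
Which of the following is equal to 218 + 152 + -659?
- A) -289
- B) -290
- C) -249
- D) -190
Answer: A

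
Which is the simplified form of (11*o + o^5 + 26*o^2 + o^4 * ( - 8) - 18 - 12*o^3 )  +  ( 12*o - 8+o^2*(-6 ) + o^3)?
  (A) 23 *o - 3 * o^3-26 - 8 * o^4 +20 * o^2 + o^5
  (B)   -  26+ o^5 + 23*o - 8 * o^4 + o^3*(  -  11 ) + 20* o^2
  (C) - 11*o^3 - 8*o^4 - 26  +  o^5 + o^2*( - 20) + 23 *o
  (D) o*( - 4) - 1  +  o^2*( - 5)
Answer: B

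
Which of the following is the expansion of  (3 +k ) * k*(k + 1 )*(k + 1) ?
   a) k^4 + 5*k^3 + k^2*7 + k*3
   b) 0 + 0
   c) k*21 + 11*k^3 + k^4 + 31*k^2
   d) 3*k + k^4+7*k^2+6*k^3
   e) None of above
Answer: a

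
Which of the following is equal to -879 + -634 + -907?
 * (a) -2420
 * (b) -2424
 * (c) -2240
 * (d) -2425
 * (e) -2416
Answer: a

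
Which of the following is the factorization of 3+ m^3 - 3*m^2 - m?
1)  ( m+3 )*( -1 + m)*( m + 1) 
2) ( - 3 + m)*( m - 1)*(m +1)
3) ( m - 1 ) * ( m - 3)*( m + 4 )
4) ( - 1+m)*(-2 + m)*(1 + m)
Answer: 2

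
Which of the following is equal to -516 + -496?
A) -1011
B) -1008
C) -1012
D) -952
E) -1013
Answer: C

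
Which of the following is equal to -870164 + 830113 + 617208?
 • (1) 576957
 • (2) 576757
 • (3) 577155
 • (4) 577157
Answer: 4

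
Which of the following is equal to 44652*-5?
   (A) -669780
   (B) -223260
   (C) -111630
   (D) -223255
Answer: B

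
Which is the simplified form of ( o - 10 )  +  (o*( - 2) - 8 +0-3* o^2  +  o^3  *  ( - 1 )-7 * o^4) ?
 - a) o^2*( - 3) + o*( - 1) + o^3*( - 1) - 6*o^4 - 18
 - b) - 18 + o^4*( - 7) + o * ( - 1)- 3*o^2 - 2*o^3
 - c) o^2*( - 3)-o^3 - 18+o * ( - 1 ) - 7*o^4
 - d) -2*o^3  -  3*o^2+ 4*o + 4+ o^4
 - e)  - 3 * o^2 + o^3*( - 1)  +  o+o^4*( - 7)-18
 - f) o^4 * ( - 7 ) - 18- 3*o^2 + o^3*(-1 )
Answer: c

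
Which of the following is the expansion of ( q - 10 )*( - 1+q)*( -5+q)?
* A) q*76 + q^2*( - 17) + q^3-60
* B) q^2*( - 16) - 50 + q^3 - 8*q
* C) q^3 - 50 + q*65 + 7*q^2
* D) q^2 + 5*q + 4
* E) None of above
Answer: E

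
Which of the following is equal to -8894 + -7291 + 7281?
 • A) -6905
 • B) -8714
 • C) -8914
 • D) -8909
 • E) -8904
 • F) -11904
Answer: E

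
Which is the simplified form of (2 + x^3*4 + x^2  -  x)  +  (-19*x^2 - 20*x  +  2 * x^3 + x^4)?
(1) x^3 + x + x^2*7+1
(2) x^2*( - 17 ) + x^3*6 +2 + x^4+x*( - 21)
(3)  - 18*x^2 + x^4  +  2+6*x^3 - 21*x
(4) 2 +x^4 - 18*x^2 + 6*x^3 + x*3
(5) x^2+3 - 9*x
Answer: 3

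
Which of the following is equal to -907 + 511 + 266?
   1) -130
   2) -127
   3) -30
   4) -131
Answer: 1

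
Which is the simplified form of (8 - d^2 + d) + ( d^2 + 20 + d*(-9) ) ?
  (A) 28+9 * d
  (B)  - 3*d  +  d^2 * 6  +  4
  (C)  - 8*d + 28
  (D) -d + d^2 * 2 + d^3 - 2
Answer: C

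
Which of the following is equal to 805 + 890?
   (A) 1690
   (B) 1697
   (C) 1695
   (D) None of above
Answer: C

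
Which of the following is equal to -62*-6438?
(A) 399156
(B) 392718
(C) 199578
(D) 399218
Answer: A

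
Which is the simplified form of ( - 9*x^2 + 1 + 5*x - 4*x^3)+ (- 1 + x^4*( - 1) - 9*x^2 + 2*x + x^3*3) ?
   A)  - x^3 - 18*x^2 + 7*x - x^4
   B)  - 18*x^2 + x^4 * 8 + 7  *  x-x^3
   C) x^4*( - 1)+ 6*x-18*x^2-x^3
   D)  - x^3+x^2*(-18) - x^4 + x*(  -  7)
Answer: A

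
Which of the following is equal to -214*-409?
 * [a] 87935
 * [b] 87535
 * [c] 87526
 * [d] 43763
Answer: c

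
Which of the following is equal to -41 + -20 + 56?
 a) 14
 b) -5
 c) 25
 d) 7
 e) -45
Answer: b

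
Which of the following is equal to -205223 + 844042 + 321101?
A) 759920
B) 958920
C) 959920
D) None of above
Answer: C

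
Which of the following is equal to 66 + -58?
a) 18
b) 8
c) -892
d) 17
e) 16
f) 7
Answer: b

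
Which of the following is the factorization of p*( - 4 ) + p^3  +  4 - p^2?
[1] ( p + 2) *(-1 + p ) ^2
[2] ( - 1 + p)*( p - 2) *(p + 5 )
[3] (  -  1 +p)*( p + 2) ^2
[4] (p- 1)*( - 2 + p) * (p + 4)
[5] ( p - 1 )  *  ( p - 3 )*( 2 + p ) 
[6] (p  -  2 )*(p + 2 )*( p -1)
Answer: 6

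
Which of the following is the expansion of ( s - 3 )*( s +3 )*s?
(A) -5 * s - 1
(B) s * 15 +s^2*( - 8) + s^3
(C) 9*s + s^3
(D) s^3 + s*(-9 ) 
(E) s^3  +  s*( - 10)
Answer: D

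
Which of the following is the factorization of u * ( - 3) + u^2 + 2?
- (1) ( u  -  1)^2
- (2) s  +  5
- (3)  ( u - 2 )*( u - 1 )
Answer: 3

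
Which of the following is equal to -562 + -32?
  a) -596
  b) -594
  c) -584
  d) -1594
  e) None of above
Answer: b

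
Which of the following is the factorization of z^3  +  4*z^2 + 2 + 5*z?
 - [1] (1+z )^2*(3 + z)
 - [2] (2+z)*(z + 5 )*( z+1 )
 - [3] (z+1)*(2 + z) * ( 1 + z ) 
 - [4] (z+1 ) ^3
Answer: 3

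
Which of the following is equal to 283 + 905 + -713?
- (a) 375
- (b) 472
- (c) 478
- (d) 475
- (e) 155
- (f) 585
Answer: d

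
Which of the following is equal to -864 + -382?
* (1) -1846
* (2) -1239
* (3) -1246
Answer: 3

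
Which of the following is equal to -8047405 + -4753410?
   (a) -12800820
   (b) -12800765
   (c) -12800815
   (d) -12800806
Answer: c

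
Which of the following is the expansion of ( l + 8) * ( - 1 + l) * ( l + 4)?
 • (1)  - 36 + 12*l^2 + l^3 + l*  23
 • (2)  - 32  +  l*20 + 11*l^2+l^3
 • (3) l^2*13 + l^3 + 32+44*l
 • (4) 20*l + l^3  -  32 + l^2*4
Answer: 2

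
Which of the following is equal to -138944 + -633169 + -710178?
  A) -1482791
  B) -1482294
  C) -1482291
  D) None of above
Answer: C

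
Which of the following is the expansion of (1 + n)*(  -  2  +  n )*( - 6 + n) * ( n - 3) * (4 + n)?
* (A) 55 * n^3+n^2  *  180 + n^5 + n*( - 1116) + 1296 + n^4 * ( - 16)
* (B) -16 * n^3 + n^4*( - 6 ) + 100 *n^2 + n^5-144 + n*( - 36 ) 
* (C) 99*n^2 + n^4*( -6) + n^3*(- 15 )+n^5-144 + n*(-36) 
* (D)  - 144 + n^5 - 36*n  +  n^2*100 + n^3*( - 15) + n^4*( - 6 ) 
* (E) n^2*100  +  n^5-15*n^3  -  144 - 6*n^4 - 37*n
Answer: D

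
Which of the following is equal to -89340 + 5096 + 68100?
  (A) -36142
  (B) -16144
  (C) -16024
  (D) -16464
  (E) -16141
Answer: B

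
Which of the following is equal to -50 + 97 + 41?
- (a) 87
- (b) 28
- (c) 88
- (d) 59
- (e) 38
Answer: c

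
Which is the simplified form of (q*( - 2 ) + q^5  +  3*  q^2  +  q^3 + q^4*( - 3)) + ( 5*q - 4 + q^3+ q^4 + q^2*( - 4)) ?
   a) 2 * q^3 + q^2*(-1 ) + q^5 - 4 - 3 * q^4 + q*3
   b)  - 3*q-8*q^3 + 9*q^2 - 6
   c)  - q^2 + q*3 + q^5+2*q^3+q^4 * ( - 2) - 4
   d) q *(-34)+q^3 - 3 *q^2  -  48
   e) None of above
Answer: c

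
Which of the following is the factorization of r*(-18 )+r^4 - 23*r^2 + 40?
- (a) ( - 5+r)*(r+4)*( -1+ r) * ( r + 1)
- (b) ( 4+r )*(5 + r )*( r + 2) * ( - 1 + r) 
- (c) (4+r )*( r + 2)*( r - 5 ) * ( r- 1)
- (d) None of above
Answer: c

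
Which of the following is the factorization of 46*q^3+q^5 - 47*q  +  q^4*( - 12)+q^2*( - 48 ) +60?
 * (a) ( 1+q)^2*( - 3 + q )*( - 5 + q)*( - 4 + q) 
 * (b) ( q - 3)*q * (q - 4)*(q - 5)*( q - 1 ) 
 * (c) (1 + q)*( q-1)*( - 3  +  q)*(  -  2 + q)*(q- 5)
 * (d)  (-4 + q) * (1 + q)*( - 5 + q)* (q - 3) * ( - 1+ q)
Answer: d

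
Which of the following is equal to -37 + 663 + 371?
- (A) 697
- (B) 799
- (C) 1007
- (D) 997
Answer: D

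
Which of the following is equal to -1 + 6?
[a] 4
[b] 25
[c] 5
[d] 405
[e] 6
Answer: c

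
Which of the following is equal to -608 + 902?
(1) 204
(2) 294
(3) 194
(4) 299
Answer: 2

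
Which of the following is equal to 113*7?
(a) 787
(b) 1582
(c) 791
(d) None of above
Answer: c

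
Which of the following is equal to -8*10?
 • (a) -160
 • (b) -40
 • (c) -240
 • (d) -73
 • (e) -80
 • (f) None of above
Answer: e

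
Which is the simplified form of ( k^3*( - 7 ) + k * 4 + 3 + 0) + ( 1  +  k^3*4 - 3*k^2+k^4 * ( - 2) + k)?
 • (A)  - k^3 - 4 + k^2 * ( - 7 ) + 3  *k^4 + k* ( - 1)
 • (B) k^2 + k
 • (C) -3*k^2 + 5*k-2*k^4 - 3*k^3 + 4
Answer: C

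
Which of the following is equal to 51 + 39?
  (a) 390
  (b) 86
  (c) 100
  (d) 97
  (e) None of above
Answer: e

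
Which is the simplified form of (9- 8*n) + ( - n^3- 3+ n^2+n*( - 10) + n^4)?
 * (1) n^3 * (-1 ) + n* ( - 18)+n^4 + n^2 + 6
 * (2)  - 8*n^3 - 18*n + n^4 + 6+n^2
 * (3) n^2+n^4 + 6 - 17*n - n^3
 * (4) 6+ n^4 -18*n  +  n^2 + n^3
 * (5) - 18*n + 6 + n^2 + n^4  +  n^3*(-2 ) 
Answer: 1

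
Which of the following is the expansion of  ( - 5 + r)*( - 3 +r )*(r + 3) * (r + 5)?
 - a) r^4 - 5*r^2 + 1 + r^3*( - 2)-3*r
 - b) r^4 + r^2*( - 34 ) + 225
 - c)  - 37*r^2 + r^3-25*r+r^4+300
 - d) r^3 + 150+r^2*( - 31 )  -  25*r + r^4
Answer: b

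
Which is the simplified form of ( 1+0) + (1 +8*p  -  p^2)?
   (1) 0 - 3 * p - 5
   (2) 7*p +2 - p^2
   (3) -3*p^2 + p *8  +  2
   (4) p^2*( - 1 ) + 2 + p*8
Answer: 4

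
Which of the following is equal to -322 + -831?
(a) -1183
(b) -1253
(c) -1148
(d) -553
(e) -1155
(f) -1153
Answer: f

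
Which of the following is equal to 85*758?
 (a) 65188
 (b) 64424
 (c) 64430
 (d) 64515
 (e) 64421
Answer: c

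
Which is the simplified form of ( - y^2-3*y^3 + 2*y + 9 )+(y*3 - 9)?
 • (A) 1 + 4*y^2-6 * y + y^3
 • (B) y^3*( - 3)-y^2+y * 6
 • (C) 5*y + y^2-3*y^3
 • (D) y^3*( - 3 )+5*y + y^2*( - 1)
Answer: D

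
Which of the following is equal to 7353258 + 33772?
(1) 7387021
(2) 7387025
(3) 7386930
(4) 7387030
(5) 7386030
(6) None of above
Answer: 4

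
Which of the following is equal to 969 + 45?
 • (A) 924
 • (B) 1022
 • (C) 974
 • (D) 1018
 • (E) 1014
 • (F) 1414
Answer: E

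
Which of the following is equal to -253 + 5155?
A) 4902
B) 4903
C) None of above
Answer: A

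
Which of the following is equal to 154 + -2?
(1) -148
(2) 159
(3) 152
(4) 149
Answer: 3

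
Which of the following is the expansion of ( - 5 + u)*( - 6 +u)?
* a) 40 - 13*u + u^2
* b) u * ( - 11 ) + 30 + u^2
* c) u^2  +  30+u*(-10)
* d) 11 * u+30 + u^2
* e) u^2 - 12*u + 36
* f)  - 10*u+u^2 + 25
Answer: b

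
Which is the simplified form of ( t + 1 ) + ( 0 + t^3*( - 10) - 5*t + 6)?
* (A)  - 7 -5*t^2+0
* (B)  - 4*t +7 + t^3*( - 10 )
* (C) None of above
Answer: B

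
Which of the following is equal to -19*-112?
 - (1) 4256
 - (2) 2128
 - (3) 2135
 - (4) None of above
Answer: 2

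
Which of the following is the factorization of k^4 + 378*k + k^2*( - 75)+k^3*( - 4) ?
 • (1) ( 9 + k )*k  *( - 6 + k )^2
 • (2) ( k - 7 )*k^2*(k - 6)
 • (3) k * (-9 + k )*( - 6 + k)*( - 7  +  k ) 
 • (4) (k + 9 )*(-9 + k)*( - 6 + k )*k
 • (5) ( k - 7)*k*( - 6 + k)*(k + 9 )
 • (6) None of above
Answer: 5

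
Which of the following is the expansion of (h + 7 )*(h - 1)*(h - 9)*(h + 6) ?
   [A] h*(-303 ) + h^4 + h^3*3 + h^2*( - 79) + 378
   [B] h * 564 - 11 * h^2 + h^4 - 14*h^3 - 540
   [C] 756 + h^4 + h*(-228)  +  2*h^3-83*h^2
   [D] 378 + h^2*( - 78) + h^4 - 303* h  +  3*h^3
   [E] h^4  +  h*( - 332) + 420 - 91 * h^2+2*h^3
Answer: A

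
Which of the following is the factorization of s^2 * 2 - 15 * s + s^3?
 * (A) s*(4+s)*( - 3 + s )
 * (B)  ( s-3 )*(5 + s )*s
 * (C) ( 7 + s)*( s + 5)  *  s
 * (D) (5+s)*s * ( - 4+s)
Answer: B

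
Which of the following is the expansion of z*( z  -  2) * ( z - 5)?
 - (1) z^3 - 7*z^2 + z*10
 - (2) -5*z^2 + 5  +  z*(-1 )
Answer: 1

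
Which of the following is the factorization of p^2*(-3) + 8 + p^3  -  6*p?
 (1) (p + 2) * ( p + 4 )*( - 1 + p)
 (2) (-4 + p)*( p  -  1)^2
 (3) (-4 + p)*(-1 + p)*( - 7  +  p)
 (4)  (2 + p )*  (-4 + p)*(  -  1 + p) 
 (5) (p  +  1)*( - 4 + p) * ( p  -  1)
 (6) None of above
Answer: 4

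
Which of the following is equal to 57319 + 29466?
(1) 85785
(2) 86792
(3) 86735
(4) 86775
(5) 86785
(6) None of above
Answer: 5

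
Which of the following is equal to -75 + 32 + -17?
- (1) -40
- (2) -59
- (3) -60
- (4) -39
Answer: 3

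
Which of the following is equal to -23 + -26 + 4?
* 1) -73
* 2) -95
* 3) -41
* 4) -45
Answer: 4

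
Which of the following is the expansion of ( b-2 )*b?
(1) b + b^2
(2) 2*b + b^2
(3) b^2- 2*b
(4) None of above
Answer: 3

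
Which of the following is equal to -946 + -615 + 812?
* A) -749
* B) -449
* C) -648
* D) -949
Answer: A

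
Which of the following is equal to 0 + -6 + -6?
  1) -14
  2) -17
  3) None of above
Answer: 3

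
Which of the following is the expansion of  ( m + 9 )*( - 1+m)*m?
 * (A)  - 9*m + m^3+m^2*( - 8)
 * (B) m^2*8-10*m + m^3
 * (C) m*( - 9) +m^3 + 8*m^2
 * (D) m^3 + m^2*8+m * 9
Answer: C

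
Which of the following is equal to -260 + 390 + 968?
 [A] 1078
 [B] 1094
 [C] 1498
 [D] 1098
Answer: D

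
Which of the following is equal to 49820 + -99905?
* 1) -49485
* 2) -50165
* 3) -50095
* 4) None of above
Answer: 4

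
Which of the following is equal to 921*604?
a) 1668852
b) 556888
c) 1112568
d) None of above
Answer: d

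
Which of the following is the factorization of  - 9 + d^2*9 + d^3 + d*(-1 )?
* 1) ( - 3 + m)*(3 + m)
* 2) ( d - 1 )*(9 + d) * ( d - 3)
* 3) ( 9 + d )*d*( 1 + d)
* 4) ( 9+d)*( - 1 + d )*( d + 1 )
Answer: 4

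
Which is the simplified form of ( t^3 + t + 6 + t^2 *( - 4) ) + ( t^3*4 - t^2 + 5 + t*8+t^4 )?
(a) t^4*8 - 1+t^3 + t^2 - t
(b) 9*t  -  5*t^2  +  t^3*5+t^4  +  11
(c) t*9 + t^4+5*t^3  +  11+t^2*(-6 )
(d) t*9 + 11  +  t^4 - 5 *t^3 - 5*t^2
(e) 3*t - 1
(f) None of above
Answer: b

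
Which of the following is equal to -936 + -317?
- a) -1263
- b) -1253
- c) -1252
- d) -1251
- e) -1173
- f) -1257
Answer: b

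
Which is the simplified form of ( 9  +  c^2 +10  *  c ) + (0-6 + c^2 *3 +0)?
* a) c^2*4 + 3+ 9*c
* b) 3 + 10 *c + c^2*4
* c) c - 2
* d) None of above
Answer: b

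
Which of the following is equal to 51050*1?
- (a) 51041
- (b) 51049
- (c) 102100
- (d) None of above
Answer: d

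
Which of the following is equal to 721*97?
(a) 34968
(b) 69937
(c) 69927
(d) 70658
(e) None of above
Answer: b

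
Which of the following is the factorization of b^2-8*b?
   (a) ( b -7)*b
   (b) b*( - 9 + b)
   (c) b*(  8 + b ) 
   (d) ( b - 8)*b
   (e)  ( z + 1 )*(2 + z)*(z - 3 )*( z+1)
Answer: d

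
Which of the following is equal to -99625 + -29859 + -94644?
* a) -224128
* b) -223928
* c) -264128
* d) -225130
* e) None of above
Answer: a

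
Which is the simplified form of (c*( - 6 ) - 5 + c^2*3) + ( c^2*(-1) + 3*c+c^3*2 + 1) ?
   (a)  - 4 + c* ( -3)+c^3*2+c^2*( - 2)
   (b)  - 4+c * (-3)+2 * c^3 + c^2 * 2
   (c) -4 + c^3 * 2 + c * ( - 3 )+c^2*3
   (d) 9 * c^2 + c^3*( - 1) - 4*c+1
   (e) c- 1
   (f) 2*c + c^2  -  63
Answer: b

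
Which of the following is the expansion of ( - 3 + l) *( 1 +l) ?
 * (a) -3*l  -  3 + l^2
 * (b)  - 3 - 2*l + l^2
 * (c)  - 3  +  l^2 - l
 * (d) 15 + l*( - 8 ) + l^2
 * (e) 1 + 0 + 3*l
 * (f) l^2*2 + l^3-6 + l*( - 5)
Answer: b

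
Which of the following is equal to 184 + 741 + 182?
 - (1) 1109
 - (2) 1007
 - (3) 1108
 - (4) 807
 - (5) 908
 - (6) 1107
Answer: 6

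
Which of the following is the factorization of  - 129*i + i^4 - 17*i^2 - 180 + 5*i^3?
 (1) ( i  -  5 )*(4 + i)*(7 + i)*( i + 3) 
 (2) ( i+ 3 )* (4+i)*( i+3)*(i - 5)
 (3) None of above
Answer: 2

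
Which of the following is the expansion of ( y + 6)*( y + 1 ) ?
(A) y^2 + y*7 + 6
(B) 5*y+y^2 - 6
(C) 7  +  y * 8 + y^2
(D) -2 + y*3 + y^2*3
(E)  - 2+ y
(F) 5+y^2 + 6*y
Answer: A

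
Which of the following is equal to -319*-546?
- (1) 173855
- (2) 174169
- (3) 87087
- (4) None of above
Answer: 4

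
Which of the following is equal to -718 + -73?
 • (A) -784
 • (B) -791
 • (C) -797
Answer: B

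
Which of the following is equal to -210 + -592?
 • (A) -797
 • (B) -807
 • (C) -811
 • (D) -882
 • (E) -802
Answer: E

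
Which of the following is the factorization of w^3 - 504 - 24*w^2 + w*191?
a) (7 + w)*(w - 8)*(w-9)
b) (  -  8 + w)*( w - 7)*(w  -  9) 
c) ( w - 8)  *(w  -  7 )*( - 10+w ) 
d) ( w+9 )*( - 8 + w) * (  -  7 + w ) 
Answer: b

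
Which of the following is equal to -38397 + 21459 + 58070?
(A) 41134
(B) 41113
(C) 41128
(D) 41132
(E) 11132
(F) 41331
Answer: D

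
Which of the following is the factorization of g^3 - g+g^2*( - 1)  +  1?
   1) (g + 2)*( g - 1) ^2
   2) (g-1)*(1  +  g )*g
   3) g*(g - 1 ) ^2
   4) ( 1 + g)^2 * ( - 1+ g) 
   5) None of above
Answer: 5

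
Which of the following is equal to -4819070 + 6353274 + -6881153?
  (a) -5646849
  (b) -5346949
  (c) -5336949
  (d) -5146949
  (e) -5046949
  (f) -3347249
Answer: b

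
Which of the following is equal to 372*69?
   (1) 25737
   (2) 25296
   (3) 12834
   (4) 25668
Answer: 4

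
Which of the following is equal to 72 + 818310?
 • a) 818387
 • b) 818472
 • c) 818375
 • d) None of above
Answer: d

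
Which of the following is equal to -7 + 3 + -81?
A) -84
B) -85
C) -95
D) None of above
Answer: B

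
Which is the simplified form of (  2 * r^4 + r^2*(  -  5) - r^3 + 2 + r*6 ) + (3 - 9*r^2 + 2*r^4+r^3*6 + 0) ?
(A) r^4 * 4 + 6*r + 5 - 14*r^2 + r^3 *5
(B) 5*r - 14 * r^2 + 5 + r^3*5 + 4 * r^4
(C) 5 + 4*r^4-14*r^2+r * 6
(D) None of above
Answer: A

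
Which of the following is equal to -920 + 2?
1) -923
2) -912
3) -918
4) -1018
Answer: 3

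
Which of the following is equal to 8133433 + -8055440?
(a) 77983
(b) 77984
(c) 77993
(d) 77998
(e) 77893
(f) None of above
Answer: c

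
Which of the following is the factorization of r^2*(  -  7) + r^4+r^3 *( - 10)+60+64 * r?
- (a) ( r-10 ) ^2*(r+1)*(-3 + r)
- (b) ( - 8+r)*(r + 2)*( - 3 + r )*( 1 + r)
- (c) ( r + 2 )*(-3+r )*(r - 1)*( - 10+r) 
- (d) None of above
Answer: d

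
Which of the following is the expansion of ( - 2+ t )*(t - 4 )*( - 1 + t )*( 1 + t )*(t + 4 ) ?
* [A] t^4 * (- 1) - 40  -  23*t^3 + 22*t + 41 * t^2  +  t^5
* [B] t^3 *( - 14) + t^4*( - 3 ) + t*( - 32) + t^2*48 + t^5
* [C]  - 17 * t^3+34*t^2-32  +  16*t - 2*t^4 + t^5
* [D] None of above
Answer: C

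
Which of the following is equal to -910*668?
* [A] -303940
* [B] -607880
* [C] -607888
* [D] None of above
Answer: B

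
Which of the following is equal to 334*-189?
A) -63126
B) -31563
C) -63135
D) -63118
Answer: A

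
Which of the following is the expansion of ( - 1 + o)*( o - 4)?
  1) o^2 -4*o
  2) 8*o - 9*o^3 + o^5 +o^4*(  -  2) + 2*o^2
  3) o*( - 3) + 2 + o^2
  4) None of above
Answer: 4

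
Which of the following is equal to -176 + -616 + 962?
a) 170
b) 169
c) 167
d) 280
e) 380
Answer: a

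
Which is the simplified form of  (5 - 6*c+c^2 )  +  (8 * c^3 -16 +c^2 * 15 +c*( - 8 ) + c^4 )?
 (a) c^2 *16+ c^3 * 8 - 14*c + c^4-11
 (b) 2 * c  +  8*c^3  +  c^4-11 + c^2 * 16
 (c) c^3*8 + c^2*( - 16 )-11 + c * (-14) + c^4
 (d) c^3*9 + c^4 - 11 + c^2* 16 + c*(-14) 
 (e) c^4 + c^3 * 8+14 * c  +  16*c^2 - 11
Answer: a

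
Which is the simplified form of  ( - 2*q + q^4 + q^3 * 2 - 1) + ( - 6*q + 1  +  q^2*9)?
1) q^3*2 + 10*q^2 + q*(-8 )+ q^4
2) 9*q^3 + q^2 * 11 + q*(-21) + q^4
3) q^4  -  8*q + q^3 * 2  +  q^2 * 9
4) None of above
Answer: 3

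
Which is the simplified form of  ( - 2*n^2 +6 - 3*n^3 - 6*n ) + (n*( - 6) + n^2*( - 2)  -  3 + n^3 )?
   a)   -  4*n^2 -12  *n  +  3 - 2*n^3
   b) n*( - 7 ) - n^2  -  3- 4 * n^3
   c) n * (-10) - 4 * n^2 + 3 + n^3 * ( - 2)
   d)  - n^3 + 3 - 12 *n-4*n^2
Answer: a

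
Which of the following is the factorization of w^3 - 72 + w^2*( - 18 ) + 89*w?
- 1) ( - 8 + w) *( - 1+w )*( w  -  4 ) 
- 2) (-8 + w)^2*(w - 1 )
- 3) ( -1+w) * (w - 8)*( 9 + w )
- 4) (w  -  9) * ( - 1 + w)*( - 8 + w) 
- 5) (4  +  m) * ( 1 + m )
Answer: 4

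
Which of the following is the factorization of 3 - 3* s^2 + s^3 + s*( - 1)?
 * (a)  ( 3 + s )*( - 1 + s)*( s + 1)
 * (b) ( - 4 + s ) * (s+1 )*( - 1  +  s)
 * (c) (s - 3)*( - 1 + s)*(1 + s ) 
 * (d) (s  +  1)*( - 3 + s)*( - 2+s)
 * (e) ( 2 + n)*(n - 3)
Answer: c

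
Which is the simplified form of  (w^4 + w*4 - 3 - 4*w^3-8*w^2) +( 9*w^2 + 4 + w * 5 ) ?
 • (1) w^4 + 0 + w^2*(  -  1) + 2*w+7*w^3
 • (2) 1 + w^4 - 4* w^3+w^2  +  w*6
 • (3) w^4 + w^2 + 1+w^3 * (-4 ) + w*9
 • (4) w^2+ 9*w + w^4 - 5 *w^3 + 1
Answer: 3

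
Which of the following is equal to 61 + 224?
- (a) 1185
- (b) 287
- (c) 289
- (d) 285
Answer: d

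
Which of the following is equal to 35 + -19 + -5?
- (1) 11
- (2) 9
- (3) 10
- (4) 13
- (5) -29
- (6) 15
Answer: 1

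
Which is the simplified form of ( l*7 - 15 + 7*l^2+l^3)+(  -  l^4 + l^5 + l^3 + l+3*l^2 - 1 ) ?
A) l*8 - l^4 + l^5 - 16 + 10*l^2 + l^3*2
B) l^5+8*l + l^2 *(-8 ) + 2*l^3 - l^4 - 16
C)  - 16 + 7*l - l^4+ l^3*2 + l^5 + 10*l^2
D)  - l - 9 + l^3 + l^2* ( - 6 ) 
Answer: A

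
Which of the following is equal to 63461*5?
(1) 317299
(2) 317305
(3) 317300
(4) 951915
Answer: 2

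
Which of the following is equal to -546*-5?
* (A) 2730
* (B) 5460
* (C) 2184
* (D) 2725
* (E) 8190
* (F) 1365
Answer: A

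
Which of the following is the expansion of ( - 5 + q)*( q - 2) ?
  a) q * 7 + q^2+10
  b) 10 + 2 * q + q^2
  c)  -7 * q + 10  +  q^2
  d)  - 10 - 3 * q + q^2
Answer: c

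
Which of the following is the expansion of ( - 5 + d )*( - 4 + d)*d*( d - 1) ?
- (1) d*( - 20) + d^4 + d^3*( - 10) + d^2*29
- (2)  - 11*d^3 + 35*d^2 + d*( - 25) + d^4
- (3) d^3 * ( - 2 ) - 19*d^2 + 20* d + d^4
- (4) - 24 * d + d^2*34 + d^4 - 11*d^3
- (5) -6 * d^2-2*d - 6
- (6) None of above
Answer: 1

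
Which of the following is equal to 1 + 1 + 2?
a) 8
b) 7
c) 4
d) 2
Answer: c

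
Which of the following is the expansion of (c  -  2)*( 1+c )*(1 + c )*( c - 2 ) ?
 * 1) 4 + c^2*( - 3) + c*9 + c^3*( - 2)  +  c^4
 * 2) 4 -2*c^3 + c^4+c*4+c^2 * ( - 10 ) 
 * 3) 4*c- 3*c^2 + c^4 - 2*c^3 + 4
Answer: 3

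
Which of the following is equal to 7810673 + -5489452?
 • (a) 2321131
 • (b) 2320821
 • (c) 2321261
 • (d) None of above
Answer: d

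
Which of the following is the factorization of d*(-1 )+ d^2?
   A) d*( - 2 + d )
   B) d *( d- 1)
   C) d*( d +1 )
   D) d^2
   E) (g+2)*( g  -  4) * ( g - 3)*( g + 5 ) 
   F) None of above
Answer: B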